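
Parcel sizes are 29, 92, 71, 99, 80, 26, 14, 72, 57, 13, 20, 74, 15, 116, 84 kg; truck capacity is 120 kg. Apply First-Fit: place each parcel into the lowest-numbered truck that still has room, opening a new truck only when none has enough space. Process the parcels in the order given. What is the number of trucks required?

9 trucks

29 kg → truck 1 (remaining 91 kg)
92 kg → truck 2 (remaining 28 kg)
71 kg → truck 1 (remaining 20 kg)
99 kg → truck 3 (remaining 21 kg)
80 kg → truck 4 (remaining 40 kg)
26 kg → truck 2 (remaining 2 kg)
14 kg → truck 1 (remaining 6 kg)
72 kg → truck 5 (remaining 48 kg)
57 kg → truck 6 (remaining 63 kg)
13 kg → truck 3 (remaining 8 kg)
20 kg → truck 4 (remaining 20 kg)
74 kg → truck 7 (remaining 46 kg)
15 kg → truck 4 (remaining 5 kg)
116 kg → truck 8 (remaining 4 kg)
84 kg → truck 9 (remaining 36 kg)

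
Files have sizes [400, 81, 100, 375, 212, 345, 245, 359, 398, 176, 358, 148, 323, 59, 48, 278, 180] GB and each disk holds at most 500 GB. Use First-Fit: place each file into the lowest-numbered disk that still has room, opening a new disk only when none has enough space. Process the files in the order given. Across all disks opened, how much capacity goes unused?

disk 1: place 400 GB, 100 GB left
disk 1: place 81 GB, 19 GB left
disk 2: place 100 GB, 400 GB left
disk 2: place 375 GB, 25 GB left
disk 3: place 212 GB, 288 GB left
disk 4: place 345 GB, 155 GB left
disk 3: place 245 GB, 43 GB left
disk 5: place 359 GB, 141 GB left
disk 6: place 398 GB, 102 GB left
disk 7: place 176 GB, 324 GB left
disk 8: place 358 GB, 142 GB left
disk 4: place 148 GB, 7 GB left
disk 7: place 323 GB, 1 GB left
disk 5: place 59 GB, 82 GB left
disk 5: place 48 GB, 34 GB left
disk 9: place 278 GB, 222 GB left
disk 9: place 180 GB, 42 GB left
9 disks × 500 GB = 4500 GB; used 4085 GB; unused 415 GB.

415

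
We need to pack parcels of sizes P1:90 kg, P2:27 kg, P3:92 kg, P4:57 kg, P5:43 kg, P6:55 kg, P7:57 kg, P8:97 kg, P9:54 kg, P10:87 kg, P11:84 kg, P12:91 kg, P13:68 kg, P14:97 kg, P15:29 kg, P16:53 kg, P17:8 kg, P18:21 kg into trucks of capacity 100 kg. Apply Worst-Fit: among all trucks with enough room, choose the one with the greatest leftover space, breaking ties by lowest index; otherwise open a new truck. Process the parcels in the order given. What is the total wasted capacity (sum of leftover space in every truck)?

190

Put P1 (90 kg) in truck 1; 10 kg remain.
Put P2 (27 kg) in truck 2; 73 kg remain.
Put P3 (92 kg) in truck 3; 8 kg remain.
Put P4 (57 kg) in truck 2; 16 kg remain.
Put P5 (43 kg) in truck 4; 57 kg remain.
Put P6 (55 kg) in truck 4; 2 kg remain.
Put P7 (57 kg) in truck 5; 43 kg remain.
Put P8 (97 kg) in truck 6; 3 kg remain.
Put P9 (54 kg) in truck 7; 46 kg remain.
Put P10 (87 kg) in truck 8; 13 kg remain.
Put P11 (84 kg) in truck 9; 16 kg remain.
Put P12 (91 kg) in truck 10; 9 kg remain.
Put P13 (68 kg) in truck 11; 32 kg remain.
Put P14 (97 kg) in truck 12; 3 kg remain.
Put P15 (29 kg) in truck 7; 17 kg remain.
Put P16 (53 kg) in truck 13; 47 kg remain.
Put P17 (8 kg) in truck 13; 39 kg remain.
Put P18 (21 kg) in truck 5; 22 kg remain.
13 trucks × 100 kg = 1300 kg; used 1110 kg; unused 190 kg.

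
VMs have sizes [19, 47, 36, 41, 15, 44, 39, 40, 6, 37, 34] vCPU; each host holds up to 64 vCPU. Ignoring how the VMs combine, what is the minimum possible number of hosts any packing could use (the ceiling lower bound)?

Total size = 19 + 47 + 36 + 41 + 15 + 44 + 39 + 40 + 6 + 37 + 34 = 358 vCPU.
⌈358 / 64⌉ = 6.

6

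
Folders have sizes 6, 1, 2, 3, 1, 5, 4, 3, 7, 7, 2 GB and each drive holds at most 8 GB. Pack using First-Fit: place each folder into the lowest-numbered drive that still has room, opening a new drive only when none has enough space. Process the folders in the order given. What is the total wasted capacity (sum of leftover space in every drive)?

Put 6 GB in drive 1; 2 GB remain.
Put 1 GB in drive 1; 1 GB remain.
Put 2 GB in drive 2; 6 GB remain.
Put 3 GB in drive 2; 3 GB remain.
Put 1 GB in drive 1; 0 GB remain.
Put 5 GB in drive 3; 3 GB remain.
Put 4 GB in drive 4; 4 GB remain.
Put 3 GB in drive 2; 0 GB remain.
Put 7 GB in drive 5; 1 GB remain.
Put 7 GB in drive 6; 1 GB remain.
Put 2 GB in drive 3; 1 GB remain.
6 drives × 8 GB = 48 GB; used 41 GB; unused 7 GB.

7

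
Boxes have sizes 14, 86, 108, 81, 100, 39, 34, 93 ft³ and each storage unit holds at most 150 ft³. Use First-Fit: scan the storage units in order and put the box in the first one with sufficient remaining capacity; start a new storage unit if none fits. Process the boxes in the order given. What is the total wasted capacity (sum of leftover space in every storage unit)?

storage unit 1: place 14 ft³, 136 ft³ left
storage unit 1: place 86 ft³, 50 ft³ left
storage unit 2: place 108 ft³, 42 ft³ left
storage unit 3: place 81 ft³, 69 ft³ left
storage unit 4: place 100 ft³, 50 ft³ left
storage unit 1: place 39 ft³, 11 ft³ left
storage unit 2: place 34 ft³, 8 ft³ left
storage unit 5: place 93 ft³, 57 ft³ left
5 storage units × 150 ft³ = 750 ft³; used 555 ft³; unused 195 ft³.

195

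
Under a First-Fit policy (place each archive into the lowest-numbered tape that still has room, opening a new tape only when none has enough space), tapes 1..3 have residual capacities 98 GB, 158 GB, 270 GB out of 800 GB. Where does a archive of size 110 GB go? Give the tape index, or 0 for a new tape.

2

Tapes with room: tape 2 (158 GB), tape 3 (270 GB).
The first with room is tape 2.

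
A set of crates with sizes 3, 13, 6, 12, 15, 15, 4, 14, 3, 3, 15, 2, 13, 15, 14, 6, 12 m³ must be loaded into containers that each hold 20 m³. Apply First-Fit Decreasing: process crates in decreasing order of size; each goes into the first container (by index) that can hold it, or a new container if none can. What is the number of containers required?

10 containers

Sorted descending: 15, 15, 15, 15, 14, 14, 13, 13, 12, 12, 6, 6, 4, 3, 3, 3, 2.
Put 15 m³ in container 1; 5 m³ remain.
Put 15 m³ in container 2; 5 m³ remain.
Put 15 m³ in container 3; 5 m³ remain.
Put 15 m³ in container 4; 5 m³ remain.
Put 14 m³ in container 5; 6 m³ remain.
Put 14 m³ in container 6; 6 m³ remain.
Put 13 m³ in container 7; 7 m³ remain.
Put 13 m³ in container 8; 7 m³ remain.
Put 12 m³ in container 9; 8 m³ remain.
Put 12 m³ in container 10; 8 m³ remain.
Put 6 m³ in container 5; 0 m³ remain.
Put 6 m³ in container 6; 0 m³ remain.
Put 4 m³ in container 1; 1 m³ remain.
Put 3 m³ in container 2; 2 m³ remain.
Put 3 m³ in container 3; 2 m³ remain.
Put 3 m³ in container 4; 2 m³ remain.
Put 2 m³ in container 2; 0 m³ remain.
Final containers: [15,4] [15,3,2] [15,3] [15,3] [14,6] [14,6] [13] [13] [12] [12].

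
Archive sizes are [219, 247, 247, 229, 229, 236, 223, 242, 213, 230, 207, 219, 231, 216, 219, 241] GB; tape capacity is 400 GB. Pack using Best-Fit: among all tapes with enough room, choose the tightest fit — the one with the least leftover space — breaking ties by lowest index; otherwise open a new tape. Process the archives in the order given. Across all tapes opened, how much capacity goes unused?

2752

tape 1: place 219 GB, 181 GB left
tape 2: place 247 GB, 153 GB left
tape 3: place 247 GB, 153 GB left
tape 4: place 229 GB, 171 GB left
tape 5: place 229 GB, 171 GB left
tape 6: place 236 GB, 164 GB left
tape 7: place 223 GB, 177 GB left
tape 8: place 242 GB, 158 GB left
tape 9: place 213 GB, 187 GB left
tape 10: place 230 GB, 170 GB left
tape 11: place 207 GB, 193 GB left
tape 12: place 219 GB, 181 GB left
tape 13: place 231 GB, 169 GB left
tape 14: place 216 GB, 184 GB left
tape 15: place 219 GB, 181 GB left
tape 16: place 241 GB, 159 GB left
16 tapes × 400 GB = 6400 GB; used 3648 GB; unused 2752 GB.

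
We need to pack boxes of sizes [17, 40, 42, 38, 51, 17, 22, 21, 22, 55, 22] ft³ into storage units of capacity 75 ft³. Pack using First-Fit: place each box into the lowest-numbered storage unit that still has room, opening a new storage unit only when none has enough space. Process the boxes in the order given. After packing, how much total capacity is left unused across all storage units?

Put 17 ft³ in storage unit 1; 58 ft³ remain.
Put 40 ft³ in storage unit 1; 18 ft³ remain.
Put 42 ft³ in storage unit 2; 33 ft³ remain.
Put 38 ft³ in storage unit 3; 37 ft³ remain.
Put 51 ft³ in storage unit 4; 24 ft³ remain.
Put 17 ft³ in storage unit 1; 1 ft³ remain.
Put 22 ft³ in storage unit 2; 11 ft³ remain.
Put 21 ft³ in storage unit 3; 16 ft³ remain.
Put 22 ft³ in storage unit 4; 2 ft³ remain.
Put 55 ft³ in storage unit 5; 20 ft³ remain.
Put 22 ft³ in storage unit 6; 53 ft³ remain.
6 storage units × 75 ft³ = 450 ft³; used 347 ft³; unused 103 ft³.

103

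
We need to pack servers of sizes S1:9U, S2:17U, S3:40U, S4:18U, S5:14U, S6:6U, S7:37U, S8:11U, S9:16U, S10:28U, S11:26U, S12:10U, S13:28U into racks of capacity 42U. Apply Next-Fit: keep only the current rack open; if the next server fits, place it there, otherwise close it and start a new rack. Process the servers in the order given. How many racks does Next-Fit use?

8

S1 (9U) → rack 1 (remaining 33U)
S2 (17U) → rack 1 (remaining 16U)
S3 (40U) → rack 2 (remaining 2U)
S4 (18U) → rack 3 (remaining 24U)
S5 (14U) → rack 3 (remaining 10U)
S6 (6U) → rack 3 (remaining 4U)
S7 (37U) → rack 4 (remaining 5U)
S8 (11U) → rack 5 (remaining 31U)
S9 (16U) → rack 5 (remaining 15U)
S10 (28U) → rack 6 (remaining 14U)
S11 (26U) → rack 7 (remaining 16U)
S12 (10U) → rack 7 (remaining 6U)
S13 (28U) → rack 8 (remaining 14U)
Final racks: [9,17] [40] [18,14,6] [37] [11,16] [28] [26,10] [28].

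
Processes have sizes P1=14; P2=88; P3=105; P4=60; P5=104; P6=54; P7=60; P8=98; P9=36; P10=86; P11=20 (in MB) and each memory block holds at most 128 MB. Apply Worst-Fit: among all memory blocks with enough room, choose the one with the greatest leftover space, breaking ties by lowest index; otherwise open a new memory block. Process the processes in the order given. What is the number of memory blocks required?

memory block 1: place P1 (14 MB), 114 MB left
memory block 1: place P2 (88 MB), 26 MB left
memory block 2: place P3 (105 MB), 23 MB left
memory block 3: place P4 (60 MB), 68 MB left
memory block 4: place P5 (104 MB), 24 MB left
memory block 3: place P6 (54 MB), 14 MB left
memory block 5: place P7 (60 MB), 68 MB left
memory block 6: place P8 (98 MB), 30 MB left
memory block 5: place P9 (36 MB), 32 MB left
memory block 7: place P10 (86 MB), 42 MB left
memory block 7: place P11 (20 MB), 22 MB left

7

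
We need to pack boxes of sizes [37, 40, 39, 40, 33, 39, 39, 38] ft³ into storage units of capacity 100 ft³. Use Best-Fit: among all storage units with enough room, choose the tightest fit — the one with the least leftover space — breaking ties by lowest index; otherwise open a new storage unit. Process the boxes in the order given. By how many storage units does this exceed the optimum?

Best-Fit: [37,40] [39,40] [33,39] [39,38] → 4 storage units.
Total size 305 ft³; any packing needs at least ⌈305/100⌉ = 4 storage units.
So 4 is already optimal.

0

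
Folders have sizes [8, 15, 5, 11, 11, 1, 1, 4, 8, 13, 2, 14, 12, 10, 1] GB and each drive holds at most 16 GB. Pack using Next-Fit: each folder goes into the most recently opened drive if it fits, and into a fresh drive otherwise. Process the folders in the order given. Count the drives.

8 GB → drive 1 (remaining 8 GB)
15 GB → drive 2 (remaining 1 GB)
5 GB → drive 3 (remaining 11 GB)
11 GB → drive 3 (remaining 0 GB)
11 GB → drive 4 (remaining 5 GB)
1 GB → drive 4 (remaining 4 GB)
1 GB → drive 4 (remaining 3 GB)
4 GB → drive 5 (remaining 12 GB)
8 GB → drive 5 (remaining 4 GB)
13 GB → drive 6 (remaining 3 GB)
2 GB → drive 6 (remaining 1 GB)
14 GB → drive 7 (remaining 2 GB)
12 GB → drive 8 (remaining 4 GB)
10 GB → drive 9 (remaining 6 GB)
1 GB → drive 9 (remaining 5 GB)

9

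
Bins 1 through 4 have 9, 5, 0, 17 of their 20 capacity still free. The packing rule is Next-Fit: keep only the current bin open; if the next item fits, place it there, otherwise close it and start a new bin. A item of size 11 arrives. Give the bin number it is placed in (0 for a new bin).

Next-Fit only looks at bin 4, which has 17 free.
11 fits there.

4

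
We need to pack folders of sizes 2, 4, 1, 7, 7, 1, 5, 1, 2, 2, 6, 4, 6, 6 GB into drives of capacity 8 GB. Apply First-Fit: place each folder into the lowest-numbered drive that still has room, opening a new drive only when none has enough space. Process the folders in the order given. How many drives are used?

drive 1: place 2 GB, 6 GB left
drive 1: place 4 GB, 2 GB left
drive 1: place 1 GB, 1 GB left
drive 2: place 7 GB, 1 GB left
drive 3: place 7 GB, 1 GB left
drive 1: place 1 GB, 0 GB left
drive 4: place 5 GB, 3 GB left
drive 2: place 1 GB, 0 GB left
drive 4: place 2 GB, 1 GB left
drive 5: place 2 GB, 6 GB left
drive 5: place 6 GB, 0 GB left
drive 6: place 4 GB, 4 GB left
drive 7: place 6 GB, 2 GB left
drive 8: place 6 GB, 2 GB left

8 drives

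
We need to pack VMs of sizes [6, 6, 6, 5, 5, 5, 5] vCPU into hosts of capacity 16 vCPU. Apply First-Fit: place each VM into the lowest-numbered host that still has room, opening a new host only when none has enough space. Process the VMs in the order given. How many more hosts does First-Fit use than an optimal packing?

First-Fit: [6,6] [6,5,5] [5,5] → 3 hosts.
Total size 38 vCPU; any packing needs at least ⌈38/16⌉ = 3 hosts.
So 3 is already optimal.

0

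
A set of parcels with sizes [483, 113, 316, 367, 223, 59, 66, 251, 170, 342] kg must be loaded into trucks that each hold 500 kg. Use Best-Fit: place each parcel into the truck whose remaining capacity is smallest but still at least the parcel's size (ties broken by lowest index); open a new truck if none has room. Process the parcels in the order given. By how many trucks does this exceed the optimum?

1

Best-Fit: [483] [113,316,59] [367,66] [223,251] [170] [342] → 6 trucks.
Total size 2390 kg; any packing needs at least ⌈2390/500⌉ = 5 trucks.
An optimal packing achieves that bound: [483] [367,113] [342,66,59] [316,170] [251,223] → 5 trucks.
Excess: 6 − 5 = 1.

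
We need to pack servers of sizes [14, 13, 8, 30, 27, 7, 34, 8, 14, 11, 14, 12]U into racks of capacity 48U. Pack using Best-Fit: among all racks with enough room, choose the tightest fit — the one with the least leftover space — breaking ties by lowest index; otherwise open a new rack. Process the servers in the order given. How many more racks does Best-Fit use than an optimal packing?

Best-Fit: [14,13,8,7] [30,14] [27,11] [34,8] [14,12] → 5 racks.
Total size 192U; any packing needs at least ⌈192/48⌉ = 4 racks.
An optimal packing achieves that bound: [34,14] [30,11,7] [27,13,8] [14,14,12,8] → 4 racks.
Excess: 5 − 4 = 1.

1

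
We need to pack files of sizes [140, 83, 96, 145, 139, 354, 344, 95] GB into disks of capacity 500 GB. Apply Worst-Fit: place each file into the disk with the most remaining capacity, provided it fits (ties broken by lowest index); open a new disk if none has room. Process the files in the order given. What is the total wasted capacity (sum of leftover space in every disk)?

disk 1: place 140 GB, 360 GB left
disk 1: place 83 GB, 277 GB left
disk 1: place 96 GB, 181 GB left
disk 1: place 145 GB, 36 GB left
disk 2: place 139 GB, 361 GB left
disk 2: place 354 GB, 7 GB left
disk 3: place 344 GB, 156 GB left
disk 3: place 95 GB, 61 GB left
3 disks × 500 GB = 1500 GB; used 1396 GB; unused 104 GB.

104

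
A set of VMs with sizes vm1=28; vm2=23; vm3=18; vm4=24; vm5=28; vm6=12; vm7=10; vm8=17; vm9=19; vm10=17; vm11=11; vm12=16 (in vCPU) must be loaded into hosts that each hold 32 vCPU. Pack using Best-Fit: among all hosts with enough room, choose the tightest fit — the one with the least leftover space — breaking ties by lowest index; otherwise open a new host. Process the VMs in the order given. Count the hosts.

9

host 1: place vm1 (28 vCPU), 4 vCPU left
host 2: place vm2 (23 vCPU), 9 vCPU left
host 3: place vm3 (18 vCPU), 14 vCPU left
host 4: place vm4 (24 vCPU), 8 vCPU left
host 5: place vm5 (28 vCPU), 4 vCPU left
host 3: place vm6 (12 vCPU), 2 vCPU left
host 6: place vm7 (10 vCPU), 22 vCPU left
host 6: place vm8 (17 vCPU), 5 vCPU left
host 7: place vm9 (19 vCPU), 13 vCPU left
host 8: place vm10 (17 vCPU), 15 vCPU left
host 7: place vm11 (11 vCPU), 2 vCPU left
host 9: place vm12 (16 vCPU), 16 vCPU left
Final hosts: [28] [23] [18,12] [24] [28] [10,17] [19,11] [17] [16].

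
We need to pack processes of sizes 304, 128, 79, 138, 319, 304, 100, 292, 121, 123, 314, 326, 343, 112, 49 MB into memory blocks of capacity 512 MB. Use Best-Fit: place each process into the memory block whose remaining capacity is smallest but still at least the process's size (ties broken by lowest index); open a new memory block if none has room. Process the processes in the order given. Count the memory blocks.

memory block 1: place 304 MB, 208 MB left
memory block 1: place 128 MB, 80 MB left
memory block 1: place 79 MB, 1 MB left
memory block 2: place 138 MB, 374 MB left
memory block 2: place 319 MB, 55 MB left
memory block 3: place 304 MB, 208 MB left
memory block 3: place 100 MB, 108 MB left
memory block 4: place 292 MB, 220 MB left
memory block 4: place 121 MB, 99 MB left
memory block 5: place 123 MB, 389 MB left
memory block 5: place 314 MB, 75 MB left
memory block 6: place 326 MB, 186 MB left
memory block 7: place 343 MB, 169 MB left
memory block 7: place 112 MB, 57 MB left
memory block 2: place 49 MB, 6 MB left

7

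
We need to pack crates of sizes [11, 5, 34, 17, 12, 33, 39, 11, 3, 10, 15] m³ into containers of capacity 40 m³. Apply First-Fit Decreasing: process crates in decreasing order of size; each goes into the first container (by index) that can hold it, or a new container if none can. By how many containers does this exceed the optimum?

First-Fit Decreasing: [39] [34,5] [33,3] [17,15] [12,11,11] [10] → 6 containers.
Total size 190 m³; any packing needs at least ⌈190/40⌉ = 5 containers.
An optimal packing achieves that bound: [39] [34,5] [33,3] [17,12,11] [15,11,10] → 5 containers.
Excess: 6 − 5 = 1.

1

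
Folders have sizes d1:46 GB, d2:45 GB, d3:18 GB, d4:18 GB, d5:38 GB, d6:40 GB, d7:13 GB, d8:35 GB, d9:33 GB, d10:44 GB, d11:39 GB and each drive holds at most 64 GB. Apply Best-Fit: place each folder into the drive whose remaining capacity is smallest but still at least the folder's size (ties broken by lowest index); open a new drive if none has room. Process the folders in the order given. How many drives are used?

8

drive 1: place d1 (46 GB), 18 GB left
drive 2: place d2 (45 GB), 19 GB left
drive 1: place d3 (18 GB), 0 GB left
drive 2: place d4 (18 GB), 1 GB left
drive 3: place d5 (38 GB), 26 GB left
drive 4: place d6 (40 GB), 24 GB left
drive 4: place d7 (13 GB), 11 GB left
drive 5: place d8 (35 GB), 29 GB left
drive 6: place d9 (33 GB), 31 GB left
drive 7: place d10 (44 GB), 20 GB left
drive 8: place d11 (39 GB), 25 GB left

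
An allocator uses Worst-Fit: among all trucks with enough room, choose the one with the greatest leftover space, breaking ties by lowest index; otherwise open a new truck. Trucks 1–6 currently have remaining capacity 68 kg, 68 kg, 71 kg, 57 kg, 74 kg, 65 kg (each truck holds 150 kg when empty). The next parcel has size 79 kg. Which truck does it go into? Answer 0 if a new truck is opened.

No truck has ≥ 79 kg free, so a new truck is opened.

0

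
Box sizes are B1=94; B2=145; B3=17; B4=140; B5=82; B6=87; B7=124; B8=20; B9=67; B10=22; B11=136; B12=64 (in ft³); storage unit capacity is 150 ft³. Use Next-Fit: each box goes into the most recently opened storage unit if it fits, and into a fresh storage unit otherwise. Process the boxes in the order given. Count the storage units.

Put B1 (94 ft³) in storage unit 1; 56 ft³ remain.
Put B2 (145 ft³) in storage unit 2; 5 ft³ remain.
Put B3 (17 ft³) in storage unit 3; 133 ft³ remain.
Put B4 (140 ft³) in storage unit 4; 10 ft³ remain.
Put B5 (82 ft³) in storage unit 5; 68 ft³ remain.
Put B6 (87 ft³) in storage unit 6; 63 ft³ remain.
Put B7 (124 ft³) in storage unit 7; 26 ft³ remain.
Put B8 (20 ft³) in storage unit 7; 6 ft³ remain.
Put B9 (67 ft³) in storage unit 8; 83 ft³ remain.
Put B10 (22 ft³) in storage unit 8; 61 ft³ remain.
Put B11 (136 ft³) in storage unit 9; 14 ft³ remain.
Put B12 (64 ft³) in storage unit 10; 86 ft³ remain.

10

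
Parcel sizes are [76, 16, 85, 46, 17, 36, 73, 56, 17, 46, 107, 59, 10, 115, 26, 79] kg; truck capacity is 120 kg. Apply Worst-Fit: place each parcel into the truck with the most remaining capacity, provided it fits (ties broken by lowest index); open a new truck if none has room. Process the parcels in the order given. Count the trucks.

truck 1: place 76 kg, 44 kg left
truck 1: place 16 kg, 28 kg left
truck 2: place 85 kg, 35 kg left
truck 3: place 46 kg, 74 kg left
truck 3: place 17 kg, 57 kg left
truck 3: place 36 kg, 21 kg left
truck 4: place 73 kg, 47 kg left
truck 5: place 56 kg, 64 kg left
truck 5: place 17 kg, 47 kg left
truck 4: place 46 kg, 1 kg left
truck 6: place 107 kg, 13 kg left
truck 7: place 59 kg, 61 kg left
truck 7: place 10 kg, 51 kg left
truck 8: place 115 kg, 5 kg left
truck 7: place 26 kg, 25 kg left
truck 9: place 79 kg, 41 kg left

9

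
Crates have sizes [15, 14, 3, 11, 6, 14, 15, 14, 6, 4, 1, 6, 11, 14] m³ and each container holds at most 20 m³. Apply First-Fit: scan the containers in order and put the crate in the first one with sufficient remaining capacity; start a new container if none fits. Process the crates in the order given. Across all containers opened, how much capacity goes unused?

Put 15 m³ in container 1; 5 m³ remain.
Put 14 m³ in container 2; 6 m³ remain.
Put 3 m³ in container 1; 2 m³ remain.
Put 11 m³ in container 3; 9 m³ remain.
Put 6 m³ in container 2; 0 m³ remain.
Put 14 m³ in container 4; 6 m³ remain.
Put 15 m³ in container 5; 5 m³ remain.
Put 14 m³ in container 6; 6 m³ remain.
Put 6 m³ in container 3; 3 m³ remain.
Put 4 m³ in container 4; 2 m³ remain.
Put 1 m³ in container 1; 1 m³ remain.
Put 6 m³ in container 6; 0 m³ remain.
Put 11 m³ in container 7; 9 m³ remain.
Put 14 m³ in container 8; 6 m³ remain.
8 containers × 20 m³ = 160 m³; used 134 m³; unused 26 m³.

26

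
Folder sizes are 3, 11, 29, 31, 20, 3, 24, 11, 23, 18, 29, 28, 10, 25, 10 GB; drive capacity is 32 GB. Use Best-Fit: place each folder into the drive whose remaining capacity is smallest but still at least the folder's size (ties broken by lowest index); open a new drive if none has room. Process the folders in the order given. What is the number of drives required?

Put 3 GB in drive 1; 29 GB remain.
Put 11 GB in drive 1; 18 GB remain.
Put 29 GB in drive 2; 3 GB remain.
Put 31 GB in drive 3; 1 GB remain.
Put 20 GB in drive 4; 12 GB remain.
Put 3 GB in drive 2; 0 GB remain.
Put 24 GB in drive 5; 8 GB remain.
Put 11 GB in drive 4; 1 GB remain.
Put 23 GB in drive 6; 9 GB remain.
Put 18 GB in drive 1; 0 GB remain.
Put 29 GB in drive 7; 3 GB remain.
Put 28 GB in drive 8; 4 GB remain.
Put 10 GB in drive 9; 22 GB remain.
Put 25 GB in drive 10; 7 GB remain.
Put 10 GB in drive 9; 12 GB remain.

10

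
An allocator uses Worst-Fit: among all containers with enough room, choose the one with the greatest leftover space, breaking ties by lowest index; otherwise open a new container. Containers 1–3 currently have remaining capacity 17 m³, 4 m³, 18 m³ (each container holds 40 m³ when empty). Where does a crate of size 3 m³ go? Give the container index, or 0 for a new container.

3

Containers with room: container 1 (17 m³), container 2 (4 m³), container 3 (18 m³).
Most room is container 3 with 18 m³ free.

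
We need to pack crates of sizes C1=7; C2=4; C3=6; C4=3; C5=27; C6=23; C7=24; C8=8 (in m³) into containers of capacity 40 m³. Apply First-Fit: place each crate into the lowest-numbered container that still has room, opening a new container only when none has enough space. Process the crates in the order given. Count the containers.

4

container 1: place C1 (7 m³), 33 m³ left
container 1: place C2 (4 m³), 29 m³ left
container 1: place C3 (6 m³), 23 m³ left
container 1: place C4 (3 m³), 20 m³ left
container 2: place C5 (27 m³), 13 m³ left
container 3: place C6 (23 m³), 17 m³ left
container 4: place C7 (24 m³), 16 m³ left
container 1: place C8 (8 m³), 12 m³ left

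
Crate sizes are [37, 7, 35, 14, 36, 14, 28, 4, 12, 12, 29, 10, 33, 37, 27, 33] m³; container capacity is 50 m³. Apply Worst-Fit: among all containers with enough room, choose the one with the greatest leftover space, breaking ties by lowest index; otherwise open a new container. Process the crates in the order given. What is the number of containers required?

9 containers

container 1: place 37 m³, 13 m³ left
container 1: place 7 m³, 6 m³ left
container 2: place 35 m³, 15 m³ left
container 2: place 14 m³, 1 m³ left
container 3: place 36 m³, 14 m³ left
container 3: place 14 m³, 0 m³ left
container 4: place 28 m³, 22 m³ left
container 4: place 4 m³, 18 m³ left
container 4: place 12 m³, 6 m³ left
container 5: place 12 m³, 38 m³ left
container 5: place 29 m³, 9 m³ left
container 6: place 10 m³, 40 m³ left
container 6: place 33 m³, 7 m³ left
container 7: place 37 m³, 13 m³ left
container 8: place 27 m³, 23 m³ left
container 9: place 33 m³, 17 m³ left
Final containers: [37,7] [35,14] [36,14] [28,4,12] [12,29] [10,33] [37] [27] [33].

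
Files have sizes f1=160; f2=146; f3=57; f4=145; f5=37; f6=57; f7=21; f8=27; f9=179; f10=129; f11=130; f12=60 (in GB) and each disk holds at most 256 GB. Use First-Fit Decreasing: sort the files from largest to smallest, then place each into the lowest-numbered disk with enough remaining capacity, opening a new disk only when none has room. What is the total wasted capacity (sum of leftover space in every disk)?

388

Sorted descending: 179, 160, 146, 145, 130, 129, 60, 57, 57, 37, 27, 21.
Put 179 GB in disk 1; 77 GB remain.
Put 160 GB in disk 2; 96 GB remain.
Put 146 GB in disk 3; 110 GB remain.
Put 145 GB in disk 4; 111 GB remain.
Put 130 GB in disk 5; 126 GB remain.
Put 129 GB in disk 6; 127 GB remain.
Put 60 GB in disk 1; 17 GB remain.
Put 57 GB in disk 2; 39 GB remain.
Put 57 GB in disk 3; 53 GB remain.
Put 37 GB in disk 2; 2 GB remain.
Put 27 GB in disk 3; 26 GB remain.
Put 21 GB in disk 3; 5 GB remain.
6 disks × 256 GB = 1536 GB; used 1148 GB; unused 388 GB.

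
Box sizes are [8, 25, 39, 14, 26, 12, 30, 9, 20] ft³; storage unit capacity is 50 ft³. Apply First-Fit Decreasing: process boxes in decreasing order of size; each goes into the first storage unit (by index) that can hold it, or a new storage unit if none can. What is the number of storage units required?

4 storage units

Sorted descending: 39, 30, 26, 25, 20, 14, 12, 9, 8.
Put 39 ft³ in storage unit 1; 11 ft³ remain.
Put 30 ft³ in storage unit 2; 20 ft³ remain.
Put 26 ft³ in storage unit 3; 24 ft³ remain.
Put 25 ft³ in storage unit 4; 25 ft³ remain.
Put 20 ft³ in storage unit 2; 0 ft³ remain.
Put 14 ft³ in storage unit 3; 10 ft³ remain.
Put 12 ft³ in storage unit 4; 13 ft³ remain.
Put 9 ft³ in storage unit 1; 2 ft³ remain.
Put 8 ft³ in storage unit 3; 2 ft³ remain.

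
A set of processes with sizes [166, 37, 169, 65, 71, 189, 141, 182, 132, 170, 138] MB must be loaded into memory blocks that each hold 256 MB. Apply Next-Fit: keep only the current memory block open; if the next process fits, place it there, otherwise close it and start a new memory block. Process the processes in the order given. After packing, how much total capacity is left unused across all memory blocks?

844

memory block 1: place 166 MB, 90 MB left
memory block 1: place 37 MB, 53 MB left
memory block 2: place 169 MB, 87 MB left
memory block 2: place 65 MB, 22 MB left
memory block 3: place 71 MB, 185 MB left
memory block 4: place 189 MB, 67 MB left
memory block 5: place 141 MB, 115 MB left
memory block 6: place 182 MB, 74 MB left
memory block 7: place 132 MB, 124 MB left
memory block 8: place 170 MB, 86 MB left
memory block 9: place 138 MB, 118 MB left
9 memory blocks × 256 MB = 2304 MB; used 1460 MB; unused 844 MB.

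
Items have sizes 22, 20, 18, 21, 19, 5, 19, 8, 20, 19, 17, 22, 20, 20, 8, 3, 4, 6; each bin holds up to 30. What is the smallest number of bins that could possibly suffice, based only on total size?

10 bins

Total size = 22 + 20 + 18 + 21 + 19 + 5 + 19 + 8 + 20 + 19 + 17 + 22 + 20 + 20 + 8 + 3 + 4 + 6 = 271.
⌈271 / 30⌉ = 10.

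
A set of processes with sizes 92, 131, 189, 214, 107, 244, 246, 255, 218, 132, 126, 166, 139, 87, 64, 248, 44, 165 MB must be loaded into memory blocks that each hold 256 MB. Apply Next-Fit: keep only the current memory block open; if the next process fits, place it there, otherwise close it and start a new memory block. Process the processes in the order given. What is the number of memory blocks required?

Put 92 MB in memory block 1; 164 MB remain.
Put 131 MB in memory block 1; 33 MB remain.
Put 189 MB in memory block 2; 67 MB remain.
Put 214 MB in memory block 3; 42 MB remain.
Put 107 MB in memory block 4; 149 MB remain.
Put 244 MB in memory block 5; 12 MB remain.
Put 246 MB in memory block 6; 10 MB remain.
Put 255 MB in memory block 7; 1 MB remain.
Put 218 MB in memory block 8; 38 MB remain.
Put 132 MB in memory block 9; 124 MB remain.
Put 126 MB in memory block 10; 130 MB remain.
Put 166 MB in memory block 11; 90 MB remain.
Put 139 MB in memory block 12; 117 MB remain.
Put 87 MB in memory block 12; 30 MB remain.
Put 64 MB in memory block 13; 192 MB remain.
Put 248 MB in memory block 14; 8 MB remain.
Put 44 MB in memory block 15; 212 MB remain.
Put 165 MB in memory block 15; 47 MB remain.

15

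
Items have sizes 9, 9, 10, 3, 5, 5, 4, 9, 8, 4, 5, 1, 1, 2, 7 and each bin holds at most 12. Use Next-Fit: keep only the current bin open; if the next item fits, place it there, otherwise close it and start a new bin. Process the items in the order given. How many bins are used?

9

Put 9 in bin 1; 3 remain.
Put 9 in bin 2; 3 remain.
Put 10 in bin 3; 2 remain.
Put 3 in bin 4; 9 remain.
Put 5 in bin 4; 4 remain.
Put 5 in bin 5; 7 remain.
Put 4 in bin 5; 3 remain.
Put 9 in bin 6; 3 remain.
Put 8 in bin 7; 4 remain.
Put 4 in bin 7; 0 remain.
Put 5 in bin 8; 7 remain.
Put 1 in bin 8; 6 remain.
Put 1 in bin 8; 5 remain.
Put 2 in bin 8; 3 remain.
Put 7 in bin 9; 5 remain.
Final bins: [9] [9] [10] [3,5] [5,4] [9] [8,4] [5,1,1,2] [7].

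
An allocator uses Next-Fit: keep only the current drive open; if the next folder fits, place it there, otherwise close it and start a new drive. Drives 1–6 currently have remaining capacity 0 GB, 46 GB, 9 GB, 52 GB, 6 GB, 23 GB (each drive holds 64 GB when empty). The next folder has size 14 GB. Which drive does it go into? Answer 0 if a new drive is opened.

Next-Fit only looks at drive 6, which has 23 GB free.
14 GB fits there.

6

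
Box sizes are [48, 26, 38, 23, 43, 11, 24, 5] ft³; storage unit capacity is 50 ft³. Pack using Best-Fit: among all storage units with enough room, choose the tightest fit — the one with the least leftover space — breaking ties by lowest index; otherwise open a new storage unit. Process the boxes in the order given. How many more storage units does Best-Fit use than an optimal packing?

Best-Fit: [48] [26,23] [38,11] [43,5] [24] → 5 storage units.
Total size 218 ft³; any packing needs at least ⌈218/50⌉ = 5 storage units.
So 5 is already optimal.

0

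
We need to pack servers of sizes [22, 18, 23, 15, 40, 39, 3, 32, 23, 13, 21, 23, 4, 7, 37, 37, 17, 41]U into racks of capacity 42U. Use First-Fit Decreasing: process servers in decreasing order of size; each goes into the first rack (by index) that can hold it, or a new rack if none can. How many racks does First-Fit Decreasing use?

Sorted descending: 41, 40, 39, 37, 37, 32, 23, 23, 23, 22, 21, 18, 17, 15, 13, 7, 4, 3.
41U → rack 1 (remaining 1U)
40U → rack 2 (remaining 2U)
39U → rack 3 (remaining 3U)
37U → rack 4 (remaining 5U)
37U → rack 5 (remaining 5U)
32U → rack 6 (remaining 10U)
23U → rack 7 (remaining 19U)
23U → rack 8 (remaining 19U)
23U → rack 9 (remaining 19U)
22U → rack 10 (remaining 20U)
21U → rack 11 (remaining 21U)
18U → rack 7 (remaining 1U)
17U → rack 8 (remaining 2U)
15U → rack 9 (remaining 4U)
13U → rack 10 (remaining 7U)
7U → rack 6 (remaining 3U)
4U → rack 4 (remaining 1U)
3U → rack 3 (remaining 0U)
Final racks: [41] [40] [39,3] [37,4] [37] [32,7] [23,18] [23,17] [23,15] [22,13] [21].

11 racks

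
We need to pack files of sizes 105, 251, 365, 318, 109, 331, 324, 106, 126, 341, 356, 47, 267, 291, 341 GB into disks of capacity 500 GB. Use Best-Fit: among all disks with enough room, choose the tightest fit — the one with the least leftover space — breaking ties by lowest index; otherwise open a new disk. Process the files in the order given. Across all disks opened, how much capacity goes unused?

disk 1: place 105 GB, 395 GB left
disk 1: place 251 GB, 144 GB left
disk 2: place 365 GB, 135 GB left
disk 3: place 318 GB, 182 GB left
disk 2: place 109 GB, 26 GB left
disk 4: place 331 GB, 169 GB left
disk 5: place 324 GB, 176 GB left
disk 1: place 106 GB, 38 GB left
disk 4: place 126 GB, 43 GB left
disk 6: place 341 GB, 159 GB left
disk 7: place 356 GB, 144 GB left
disk 7: place 47 GB, 97 GB left
disk 8: place 267 GB, 233 GB left
disk 9: place 291 GB, 209 GB left
disk 10: place 341 GB, 159 GB left
10 disks × 500 GB = 5000 GB; used 3678 GB; unused 1322 GB.

1322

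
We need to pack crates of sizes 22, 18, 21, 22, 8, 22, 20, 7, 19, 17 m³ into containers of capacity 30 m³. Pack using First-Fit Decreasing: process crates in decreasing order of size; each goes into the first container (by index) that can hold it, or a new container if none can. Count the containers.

Sorted descending: 22, 22, 22, 21, 20, 19, 18, 17, 8, 7.
22 m³ → container 1 (remaining 8 m³)
22 m³ → container 2 (remaining 8 m³)
22 m³ → container 3 (remaining 8 m³)
21 m³ → container 4 (remaining 9 m³)
20 m³ → container 5 (remaining 10 m³)
19 m³ → container 6 (remaining 11 m³)
18 m³ → container 7 (remaining 12 m³)
17 m³ → container 8 (remaining 13 m³)
8 m³ → container 1 (remaining 0 m³)
7 m³ → container 2 (remaining 1 m³)
Final containers: [22,8] [22,7] [22] [21] [20] [19] [18] [17].

8 containers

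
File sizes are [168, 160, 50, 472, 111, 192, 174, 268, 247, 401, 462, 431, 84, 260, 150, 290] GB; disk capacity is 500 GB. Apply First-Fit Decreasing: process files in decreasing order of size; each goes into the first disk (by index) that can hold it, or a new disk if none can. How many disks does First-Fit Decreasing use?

Sorted descending: 472, 462, 431, 401, 290, 268, 260, 247, 192, 174, 168, 160, 150, 111, 84, 50.
disk 1: place 472 GB, 28 GB left
disk 2: place 462 GB, 38 GB left
disk 3: place 431 GB, 69 GB left
disk 4: place 401 GB, 99 GB left
disk 5: place 290 GB, 210 GB left
disk 6: place 268 GB, 232 GB left
disk 7: place 260 GB, 240 GB left
disk 8: place 247 GB, 253 GB left
disk 5: place 192 GB, 18 GB left
disk 6: place 174 GB, 58 GB left
disk 7: place 168 GB, 72 GB left
disk 8: place 160 GB, 93 GB left
disk 9: place 150 GB, 350 GB left
disk 9: place 111 GB, 239 GB left
disk 4: place 84 GB, 15 GB left
disk 3: place 50 GB, 19 GB left
Final disks: [472] [462] [431,50] [401,84] [290,192] [268,174] [260,168] [247,160] [150,111].

9 disks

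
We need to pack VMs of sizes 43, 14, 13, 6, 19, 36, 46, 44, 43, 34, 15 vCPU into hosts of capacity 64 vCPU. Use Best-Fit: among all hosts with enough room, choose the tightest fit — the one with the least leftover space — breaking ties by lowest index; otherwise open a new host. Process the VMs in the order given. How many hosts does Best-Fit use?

Put 43 vCPU in host 1; 21 vCPU remain.
Put 14 vCPU in host 1; 7 vCPU remain.
Put 13 vCPU in host 2; 51 vCPU remain.
Put 6 vCPU in host 1; 1 vCPU remain.
Put 19 vCPU in host 2; 32 vCPU remain.
Put 36 vCPU in host 3; 28 vCPU remain.
Put 46 vCPU in host 4; 18 vCPU remain.
Put 44 vCPU in host 5; 20 vCPU remain.
Put 43 vCPU in host 6; 21 vCPU remain.
Put 34 vCPU in host 7; 30 vCPU remain.
Put 15 vCPU in host 4; 3 vCPU remain.

7 hosts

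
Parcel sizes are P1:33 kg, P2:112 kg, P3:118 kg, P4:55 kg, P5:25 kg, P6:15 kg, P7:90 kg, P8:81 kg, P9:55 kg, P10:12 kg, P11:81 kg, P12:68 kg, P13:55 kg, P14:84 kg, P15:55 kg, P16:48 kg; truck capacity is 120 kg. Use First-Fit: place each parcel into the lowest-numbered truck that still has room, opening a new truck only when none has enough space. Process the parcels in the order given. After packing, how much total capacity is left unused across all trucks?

Put P1 (33 kg) in truck 1; 87 kg remain.
Put P2 (112 kg) in truck 2; 8 kg remain.
Put P3 (118 kg) in truck 3; 2 kg remain.
Put P4 (55 kg) in truck 1; 32 kg remain.
Put P5 (25 kg) in truck 1; 7 kg remain.
Put P6 (15 kg) in truck 4; 105 kg remain.
Put P7 (90 kg) in truck 4; 15 kg remain.
Put P8 (81 kg) in truck 5; 39 kg remain.
Put P9 (55 kg) in truck 6; 65 kg remain.
Put P10 (12 kg) in truck 4; 3 kg remain.
Put P11 (81 kg) in truck 7; 39 kg remain.
Put P12 (68 kg) in truck 8; 52 kg remain.
Put P13 (55 kg) in truck 6; 10 kg remain.
Put P14 (84 kg) in truck 9; 36 kg remain.
Put P15 (55 kg) in truck 10; 65 kg remain.
Put P16 (48 kg) in truck 8; 4 kg remain.
10 trucks × 120 kg = 1200 kg; used 987 kg; unused 213 kg.

213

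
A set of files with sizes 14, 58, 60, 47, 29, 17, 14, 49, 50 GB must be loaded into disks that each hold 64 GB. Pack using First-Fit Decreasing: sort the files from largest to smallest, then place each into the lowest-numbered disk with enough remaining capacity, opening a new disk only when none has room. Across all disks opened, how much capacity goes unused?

Sorted descending: 60, 58, 50, 49, 47, 29, 17, 14, 14.
60 GB → disk 1 (remaining 4 GB)
58 GB → disk 2 (remaining 6 GB)
50 GB → disk 3 (remaining 14 GB)
49 GB → disk 4 (remaining 15 GB)
47 GB → disk 5 (remaining 17 GB)
29 GB → disk 6 (remaining 35 GB)
17 GB → disk 5 (remaining 0 GB)
14 GB → disk 3 (remaining 0 GB)
14 GB → disk 4 (remaining 1 GB)
6 disks × 64 GB = 384 GB; used 338 GB; unused 46 GB.

46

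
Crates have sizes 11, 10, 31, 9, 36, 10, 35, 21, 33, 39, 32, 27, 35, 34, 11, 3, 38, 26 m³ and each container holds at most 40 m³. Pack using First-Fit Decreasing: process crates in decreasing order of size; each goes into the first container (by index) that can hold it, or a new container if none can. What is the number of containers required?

Sorted descending: 39, 38, 36, 35, 35, 34, 33, 32, 31, 27, 26, 21, 11, 11, 10, 10, 9, 3.
Put 39 m³ in container 1; 1 m³ remain.
Put 38 m³ in container 2; 2 m³ remain.
Put 36 m³ in container 3; 4 m³ remain.
Put 35 m³ in container 4; 5 m³ remain.
Put 35 m³ in container 5; 5 m³ remain.
Put 34 m³ in container 6; 6 m³ remain.
Put 33 m³ in container 7; 7 m³ remain.
Put 32 m³ in container 8; 8 m³ remain.
Put 31 m³ in container 9; 9 m³ remain.
Put 27 m³ in container 10; 13 m³ remain.
Put 26 m³ in container 11; 14 m³ remain.
Put 21 m³ in container 12; 19 m³ remain.
Put 11 m³ in container 10; 2 m³ remain.
Put 11 m³ in container 11; 3 m³ remain.
Put 10 m³ in container 12; 9 m³ remain.
Put 10 m³ in container 13; 30 m³ remain.
Put 9 m³ in container 9; 0 m³ remain.
Put 3 m³ in container 3; 1 m³ remain.

13 containers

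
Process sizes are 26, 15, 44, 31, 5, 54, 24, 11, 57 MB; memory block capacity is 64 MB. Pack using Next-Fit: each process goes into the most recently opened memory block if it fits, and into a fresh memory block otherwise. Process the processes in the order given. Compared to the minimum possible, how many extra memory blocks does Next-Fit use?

Next-Fit: [26,15] [44] [31,5] [54] [24,11] [57] → 6 memory blocks.
Total size 267 MB; any packing needs at least ⌈267/64⌉ = 5 memory blocks.
An optimal packing achieves that bound: [57,5] [54] [44,15] [31,26] [24,11] → 5 memory blocks.
Excess: 6 − 5 = 1.

1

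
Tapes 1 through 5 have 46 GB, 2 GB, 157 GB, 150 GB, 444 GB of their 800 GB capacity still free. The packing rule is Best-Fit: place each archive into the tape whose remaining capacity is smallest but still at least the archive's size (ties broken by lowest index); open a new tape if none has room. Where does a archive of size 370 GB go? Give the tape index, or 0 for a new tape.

Tapes with room: tape 5 (444 GB).
Tightest fit is tape 5 with 444 GB free.

5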